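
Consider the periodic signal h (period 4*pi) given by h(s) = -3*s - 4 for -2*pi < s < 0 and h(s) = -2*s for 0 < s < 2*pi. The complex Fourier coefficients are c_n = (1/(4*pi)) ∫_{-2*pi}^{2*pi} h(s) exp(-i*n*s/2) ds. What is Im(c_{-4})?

5/4

Since h is real-valued, Im(c_{-4}) = -(1/(4*pi)) ∫_{-2*pi}^{2*pi} h(s) sin(-2*s) ds = b_{4}/2.
Split the integral at the breakpoints.
Integrating by parts (boundary term plus one more integral), an antiderivative of (-3*s - 4) sin(-2*s) is -3*s*cos(2*s)/2 + 3*sin(2*s)/4 - 2*cos(2*s); evaluating from -2*pi to 0: ∫_{-2*pi}^{0} (-3*s - 4) sin(-2*s) ds = (-2) - (-2 + 3*pi) = -3*pi.
Integrating by parts (boundary term plus one more integral), an antiderivative of (-2*s) sin(-2*s) is -s*cos(2*s) + sin(2*s)/2; evaluating from 0 to 2*pi: ∫_{0}^{2*pi} (-2*s) sin(-2*s) ds = (-2*pi) - (0) = -2*pi.
So ∫_{-2*pi}^{2*pi} h(s) sin(-2*s) ds = -5*pi.
Hence Im(c_{-4}) = (-1/(4*pi))·(-5*pi) = 5/4.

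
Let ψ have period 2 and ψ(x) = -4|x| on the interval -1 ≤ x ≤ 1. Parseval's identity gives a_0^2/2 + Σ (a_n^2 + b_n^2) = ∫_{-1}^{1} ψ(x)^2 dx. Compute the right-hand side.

32/3

∫_{-1}^{1} ψ(x)^2 dx = 32/3.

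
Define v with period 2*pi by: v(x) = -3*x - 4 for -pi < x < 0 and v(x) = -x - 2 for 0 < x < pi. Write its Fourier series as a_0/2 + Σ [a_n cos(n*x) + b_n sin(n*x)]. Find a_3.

a_3 = 1/pi ∫_{-pi}^{pi} v(x) cos(3*x) dx.
Split the integral at the breakpoints.
Integrating by parts (boundary term plus one more integral), an antiderivative of (-3*x - 4) cos(3*x) is -x*sin(3*x) - 4*sin(3*x)/3 - cos(3*x)/3; evaluating from -pi to 0: ∫_{-pi}^{0} (-3*x - 4) cos(3*x) dx = (-1/3) - (1/3) = -2/3.
Integrating by parts (boundary term plus one more integral), an antiderivative of (-x - 2) cos(3*x) is -x*sin(3*x)/3 - 2*sin(3*x)/3 - cos(3*x)/9; evaluating from 0 to pi: ∫_{0}^{pi} (-x - 2) cos(3*x) dx = (1/9) - (-1/9) = 2/9.
Summing the pieces and multiplying by (1/pi) gives a_3 = -4/(9*pi).

-4/(9*pi)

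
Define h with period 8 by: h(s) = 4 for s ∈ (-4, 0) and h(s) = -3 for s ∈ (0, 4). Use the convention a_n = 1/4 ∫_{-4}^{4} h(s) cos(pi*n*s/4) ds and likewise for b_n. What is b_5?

b_5 = 1/4 ∫_{-4}^{4} h(s) sin(5*pi*s/4) ds.
Split the integral at the breakpoints.
Directly, an antiderivative of (4) sin(5*pi*s/4) is -16*cos(5*pi*s/4)/(5*pi); evaluating from -4 to 0: ∫_{-4}^{0} (4) sin(5*pi*s/4) ds = (-16/(5*pi)) - (16/(5*pi)) = -32/(5*pi).
Directly, an antiderivative of (-3) sin(5*pi*s/4) is 12*cos(5*pi*s/4)/(5*pi); evaluating from 0 to 4: ∫_{0}^{4} (-3) sin(5*pi*s/4) ds = (-12/(5*pi)) - (12/(5*pi)) = -24/(5*pi).
Summing the pieces and multiplying by (1/4) gives b_5 = -14/(5*pi).

-14/(5*pi)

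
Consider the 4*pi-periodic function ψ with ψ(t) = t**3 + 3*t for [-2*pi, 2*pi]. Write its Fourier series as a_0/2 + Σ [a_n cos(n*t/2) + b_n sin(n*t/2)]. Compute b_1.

-84 + 16*pi**2

b_1 = (1/(2*pi)) ∫_{-2*pi}^{2*pi} ψ(t) sin(t/2) dt.
ψ is odd and sin(t/2) is odd, so the integrand is even and b_1 = 1/pi ∫_0^{2*pi} ψ(t) sin(t/2) dt.
Integrating by parts three times (tabular method), an antiderivative of (t**3 + 3*t) sin(t/2) is -2*t**3*cos(t/2) + 12*t**2*sin(t/2) + 42*t*cos(t/2) - 84*sin(t/2); evaluating from 0 to 2*pi: ∫_{0}^{2*pi} (t**3 + 3*t) sin(t/2) dt = (-84*pi + 16*pi**3) - (0) = -84*pi + 16*pi**3.
Hence b_1 = (1/pi)·(-84*pi + 16*pi**3) = -84 + 16*pi**2.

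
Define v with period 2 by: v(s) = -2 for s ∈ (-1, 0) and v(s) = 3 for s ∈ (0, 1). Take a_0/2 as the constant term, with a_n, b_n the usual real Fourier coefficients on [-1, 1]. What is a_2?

0

a_2 = ∫_{-1}^{1} v(s) cos(2*pi*s) ds.
Split the integral at the breakpoints.
Directly, an antiderivative of (-2) cos(2*pi*s) is -sin(2*pi*s)/pi; evaluating from -1 to 0: ∫_{-1}^{0} (-2) cos(2*pi*s) ds = (0) - (0) = 0.
Directly, an antiderivative of (3) cos(2*pi*s) is 3*sin(2*pi*s)/(2*pi); evaluating from 0 to 1: ∫_{0}^{1} (3) cos(2*pi*s) ds = (0) - (0) = 0.
Summing the pieces gives a_2 = 0.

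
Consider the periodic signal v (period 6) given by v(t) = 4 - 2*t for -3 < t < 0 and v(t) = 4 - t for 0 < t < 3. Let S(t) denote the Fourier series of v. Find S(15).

11/2

t = 15 differs from t = 3 by 2 full period(s), and the series is 6-periodic.
At t = 3 the one-sided limits are v(3^-) = 1 and v(3^+) = 10.
By Dirichlet's theorem the series converges to their average, [(1) + (10)]/2 = 11/2.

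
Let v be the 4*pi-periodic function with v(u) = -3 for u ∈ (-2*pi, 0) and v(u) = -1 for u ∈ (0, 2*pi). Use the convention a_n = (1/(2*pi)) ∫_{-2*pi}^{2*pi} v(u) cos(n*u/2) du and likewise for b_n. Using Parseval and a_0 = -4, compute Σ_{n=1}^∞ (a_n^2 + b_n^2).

Parseval: a_0^2/2 + Σ_{n≥1} (a_n^2+b_n^2) = (1/(2*pi)) ∫_{-2*pi}^{2*pi} v(u)^2 du = 10.
Subtract a_0^2/2 = 8: Σ (a_n^2+b_n^2) = 2.

2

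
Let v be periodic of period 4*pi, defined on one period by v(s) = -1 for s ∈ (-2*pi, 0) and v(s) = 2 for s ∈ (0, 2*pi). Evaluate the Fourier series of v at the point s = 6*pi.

s = 6*pi differs from s = 2*pi by 1 full period(s), and the series is 4*pi-periodic.
At s = 2*pi the one-sided limits are v(2*pi^-) = 2 and v(2*pi^+) = -1.
By Dirichlet's theorem the series converges to their average, [(2) + (-1)]/2 = 1/2.

1/2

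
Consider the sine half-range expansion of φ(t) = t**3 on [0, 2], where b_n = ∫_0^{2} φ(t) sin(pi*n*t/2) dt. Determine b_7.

16*(-6 + 49*pi**2)/(343*pi**3)

b_7 = ∫_0^{2} (t**3) sin(7*pi*t/2) dt.
Integrating by parts three times (tabular method), an antiderivative of (t**3) sin(7*pi*t/2) is -2*t**3*cos(7*pi*t/2)/(7*pi) + 12*t**2*sin(7*pi*t/2)/(49*pi**2) + 48*t*cos(7*pi*t/2)/(343*pi**3) - 96*sin(7*pi*t/2)/(2401*pi**4); evaluating from 0 to 2: ∫_{0}^{2} (t**3) sin(7*pi*t/2) dt = (16*(-6 + 49*pi**2)/(343*pi**3)) - (0) = 16*(-6 + 49*pi**2)/(343*pi**3).
Hence b_7 = 16*(-6 + 49*pi**2)/(343*pi**3).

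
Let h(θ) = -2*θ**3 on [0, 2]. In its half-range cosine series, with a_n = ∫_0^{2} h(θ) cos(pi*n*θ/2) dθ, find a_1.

96*(-4 + pi**2)/pi**4

a_1 = ∫_0^{2} (-2*θ**3) cos(pi*θ/2) dθ.
Integrating by parts three times (tabular method), an antiderivative of (-2*θ**3) cos(pi*θ/2) is -4*θ**3*sin(pi*θ/2)/pi - 24*θ**2*cos(pi*θ/2)/pi**2 + 96*θ*sin(pi*θ/2)/pi**3 + 192*cos(pi*θ/2)/pi**4; evaluating from 0 to 2: ∫_{0}^{2} (-2*θ**3) cos(pi*θ/2) dθ = (96*(-2 + pi**2)/pi**4) - (192/pi**4) = 96*(-4 + pi**2)/pi**4.
Hence a_1 = 96*(-4 + pi**2)/pi**4.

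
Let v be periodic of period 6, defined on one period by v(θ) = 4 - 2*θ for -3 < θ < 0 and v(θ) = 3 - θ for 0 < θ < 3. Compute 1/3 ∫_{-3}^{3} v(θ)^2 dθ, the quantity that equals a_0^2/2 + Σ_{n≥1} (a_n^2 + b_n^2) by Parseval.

55

1/3 ∫_{-3}^{3} v(θ)^2 dθ = 1/3 · (165) = 55.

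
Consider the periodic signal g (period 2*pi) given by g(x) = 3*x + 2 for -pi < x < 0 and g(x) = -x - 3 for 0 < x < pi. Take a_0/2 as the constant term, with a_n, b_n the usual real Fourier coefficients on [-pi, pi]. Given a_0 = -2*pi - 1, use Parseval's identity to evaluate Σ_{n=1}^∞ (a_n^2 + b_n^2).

Parseval: a_0^2/2 + Σ_{n≥1} (a_n^2+b_n^2) = 1/pi ∫_{-pi}^{pi} g(x)^2 dx = -3*pi + 13 + 10*pi**2/3.
Subtract a_0^2/2 = (1 + 2*pi)**2/2: Σ (a_n^2+b_n^2) = -5*pi + 25/2 + 4*pi**2/3.

-5*pi + 25/2 + 4*pi**2/3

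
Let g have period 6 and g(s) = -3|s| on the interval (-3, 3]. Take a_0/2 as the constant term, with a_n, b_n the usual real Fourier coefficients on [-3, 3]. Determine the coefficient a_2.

0

a_2 = 1/3 ∫_{-3}^{3} g(s) cos(2*pi*s/3) ds.
g is even and cos(2*pi*s/3) is even, so the integrand is even and a_2 = 2/3 ∫_0^{3} g(s) cos(2*pi*s/3) ds.
Integrating by parts (boundary term plus one more integral), an antiderivative of (-3*s) cos(2*pi*s/3) is -9*s*sin(2*pi*s/3)/(2*pi) - 27*cos(2*pi*s/3)/(4*pi**2); evaluating from 0 to 3: ∫_{0}^{3} (-3*s) cos(2*pi*s/3) ds = (-27/(4*pi**2)) - (-27/(4*pi**2)) = 0.
Hence a_2 = (2/3)·(0) = 0.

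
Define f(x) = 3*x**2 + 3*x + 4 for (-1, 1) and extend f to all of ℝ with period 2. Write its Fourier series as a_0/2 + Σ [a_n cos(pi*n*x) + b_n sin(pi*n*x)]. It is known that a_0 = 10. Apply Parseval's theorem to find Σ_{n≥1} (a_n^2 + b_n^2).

38/5

Parseval: a_0^2/2 + Σ_{n≥1} (a_n^2+b_n^2) = ∫_{-1}^{1} f(x)^2 dx = 288/5.
Subtract a_0^2/2 = 50: Σ (a_n^2+b_n^2) = 38/5.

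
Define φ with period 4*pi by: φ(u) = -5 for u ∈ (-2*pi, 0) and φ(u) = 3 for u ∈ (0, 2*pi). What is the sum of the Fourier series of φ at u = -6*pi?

-1

u = -6*pi differs from u = 2*pi by -2 full period(s), and the series is 4*pi-periodic.
At u = 2*pi the one-sided limits are φ(2*pi^-) = 3 and φ(2*pi^+) = -5.
By Dirichlet's theorem the series converges to their average, [(3) + (-5)]/2 = -1.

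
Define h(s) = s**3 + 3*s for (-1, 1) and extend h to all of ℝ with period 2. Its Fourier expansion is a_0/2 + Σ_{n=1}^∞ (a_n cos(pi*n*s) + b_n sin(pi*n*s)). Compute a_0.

a_0 = ∫_{-1}^{1} h(s) ds = 0.

0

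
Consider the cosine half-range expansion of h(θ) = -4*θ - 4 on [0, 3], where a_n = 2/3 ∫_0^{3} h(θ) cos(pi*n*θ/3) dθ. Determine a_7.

a_7 = 2/3 ∫_0^{3} (-4*θ - 4) cos(7*pi*θ/3) dθ.
Integrating by parts (boundary term plus one more integral), an antiderivative of (-4*θ - 4) cos(7*pi*θ/3) is -12*θ*sin(7*pi*θ/3)/(7*pi) - 12*sin(7*pi*θ/3)/(7*pi) - 36*cos(7*pi*θ/3)/(49*pi**2); evaluating from 0 to 3: ∫_{0}^{3} (-4*θ - 4) cos(7*pi*θ/3) dθ = (36/(49*pi**2)) - (-36/(49*pi**2)) = 72/(49*pi**2).
Hence a_7 = (2/3)·(72/(49*pi**2)) = 48/(49*pi**2).

48/(49*pi**2)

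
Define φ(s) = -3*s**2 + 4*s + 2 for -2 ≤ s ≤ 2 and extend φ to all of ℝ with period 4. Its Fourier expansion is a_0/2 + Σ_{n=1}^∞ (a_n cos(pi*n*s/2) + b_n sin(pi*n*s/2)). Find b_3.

b_3 = 1/2 ∫_{-2}^{2} φ(s) sin(3*pi*s/2) ds.
Integrating by parts twice (tabular method), an antiderivative of (-3*s**2 + 4*s + 2) sin(3*pi*s/2) is 2*s**2*cos(3*pi*s/2)/pi - 8*s*sin(3*pi*s/2)/(3*pi**2) - 8*s*cos(3*pi*s/2)/(3*pi) + 16*sin(3*pi*s/2)/(9*pi**2) - 4*cos(3*pi*s/2)/(3*pi) - 16*cos(3*pi*s/2)/(9*pi**3); evaluating from -2 to 2: ∫_{-2}^{2} (-3*s**2 + 4*s + 2) sin(3*pi*s/2) ds = (4*(4 - 3*pi**2)/(9*pi**3)) - (-12/pi + 16/(9*pi**3)) = 32/(3*pi).
Hence b_3 = (1/2)·(32/(3*pi)) = 16/(3*pi).

16/(3*pi)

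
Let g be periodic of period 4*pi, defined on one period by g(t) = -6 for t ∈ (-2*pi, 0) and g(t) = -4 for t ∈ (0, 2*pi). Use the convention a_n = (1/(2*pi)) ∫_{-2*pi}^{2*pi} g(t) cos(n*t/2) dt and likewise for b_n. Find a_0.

a_0 = (1/(2*pi)) ∫_{-2*pi}^{2*pi} g(t) dt = (1/(2*pi)) · (-20*pi) = -10.

-10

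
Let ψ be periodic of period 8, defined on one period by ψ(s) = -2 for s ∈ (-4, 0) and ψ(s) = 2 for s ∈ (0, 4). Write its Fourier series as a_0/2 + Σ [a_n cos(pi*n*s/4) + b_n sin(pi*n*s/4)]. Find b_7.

b_7 = 1/4 ∫_{-4}^{4} ψ(s) sin(7*pi*s/4) ds.
ψ is odd and sin(7*pi*s/4) is odd, so the integrand is even and b_7 = 1/2 ∫_0^{4} ψ(s) sin(7*pi*s/4) ds.
Directly, an antiderivative of (2) sin(7*pi*s/4) is -8*cos(7*pi*s/4)/(7*pi); evaluating from 0 to 4: ∫_{0}^{4} (2) sin(7*pi*s/4) ds = (8/(7*pi)) - (-8/(7*pi)) = 16/(7*pi).
Hence b_7 = (1/2)·(16/(7*pi)) = 8/(7*pi).

8/(7*pi)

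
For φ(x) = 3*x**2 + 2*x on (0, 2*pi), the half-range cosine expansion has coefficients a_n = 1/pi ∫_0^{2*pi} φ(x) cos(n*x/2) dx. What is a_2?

12

a_2 = 1/pi ∫_0^{2*pi} (3*x**2 + 2*x) cos(x) dx.
Integrating by parts twice (tabular method), an antiderivative of (3*x**2 + 2*x) cos(x) is 3*x**2*sin(x) + 2*x*sin(x) + 6*x*cos(x) - 6*sin(x) + 2*cos(x); evaluating from 0 to 2*pi: ∫_{0}^{2*pi} (3*x**2 + 2*x) cos(x) dx = (2 + 12*pi) - (2) = 12*pi.
Hence a_2 = (1/pi)·(12*pi) = 12.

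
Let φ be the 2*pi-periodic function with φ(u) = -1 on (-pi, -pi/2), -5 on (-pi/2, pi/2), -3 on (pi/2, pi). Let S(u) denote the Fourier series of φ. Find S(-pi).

At u = -pi the one-sided limits are φ(-pi^-) = -3 and φ(-pi^+) = -1.
By Dirichlet's theorem the series converges to their average, [(-3) + (-1)]/2 = -2.

-2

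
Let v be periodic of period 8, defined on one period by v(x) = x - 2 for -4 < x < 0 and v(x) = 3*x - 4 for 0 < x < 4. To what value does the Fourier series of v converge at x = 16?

-3

x = 16 differs from x = 0 by 2 full period(s), and the series is 8-periodic.
At x = 0 the one-sided limits are v(0^-) = -2 and v(0^+) = -4.
By Dirichlet's theorem the series converges to their average, [(-2) + (-4)]/2 = -3.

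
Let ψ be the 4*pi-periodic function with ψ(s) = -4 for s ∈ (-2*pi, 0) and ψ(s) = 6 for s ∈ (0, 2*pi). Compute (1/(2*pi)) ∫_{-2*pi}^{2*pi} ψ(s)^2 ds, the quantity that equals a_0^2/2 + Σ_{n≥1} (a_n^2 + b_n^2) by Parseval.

(1/(2*pi)) ∫_{-2*pi}^{2*pi} ψ(s)^2 ds = (1/(2*pi)) · (104*pi) = 52.

52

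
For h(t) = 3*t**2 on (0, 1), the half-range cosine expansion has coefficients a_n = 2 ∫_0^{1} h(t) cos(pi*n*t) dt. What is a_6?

1/(3*pi**2)

a_6 = 2 ∫_0^{1} (3*t**2) cos(6*pi*t) dt.
Integrating by parts twice (tabular method), an antiderivative of (3*t**2) cos(6*pi*t) is t**2*sin(6*pi*t)/(2*pi) + t*cos(6*pi*t)/(6*pi**2) - sin(6*pi*t)/(36*pi**3); evaluating from 0 to 1: ∫_{0}^{1} (3*t**2) cos(6*pi*t) dt = (1/(6*pi**2)) - (0) = 1/(6*pi**2).
Hence a_6 = 2·(1/(6*pi**2)) = 1/(3*pi**2).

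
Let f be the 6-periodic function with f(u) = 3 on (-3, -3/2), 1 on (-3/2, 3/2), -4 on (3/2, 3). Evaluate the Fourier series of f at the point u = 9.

-1/2

u = 9 differs from u = -3 by 2 full period(s), and the series is 6-periodic.
At u = -3 the one-sided limits are f(-3^-) = -4 and f(-3^+) = 3.
By Dirichlet's theorem the series converges to their average, [(-4) + (3)]/2 = -1/2.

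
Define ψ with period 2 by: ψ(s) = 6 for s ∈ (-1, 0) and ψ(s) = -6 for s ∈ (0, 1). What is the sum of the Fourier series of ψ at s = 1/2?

-6

ψ is continuous at s = 1/2 with value -6, so the series converges to -6 there.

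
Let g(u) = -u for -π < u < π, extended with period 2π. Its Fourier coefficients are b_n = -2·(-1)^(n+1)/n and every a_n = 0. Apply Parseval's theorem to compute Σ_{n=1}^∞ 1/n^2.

Parseval: Σ b_n^2 = (1/π) ∫_{-π}^{π} g(u)^2 du = 2*pi**2/3.
Σ b_n^2 = Σ 4/n^2, so Σ 1/n^2 = (2*pi**2/3)/4 = pi**2/6.

pi**2/6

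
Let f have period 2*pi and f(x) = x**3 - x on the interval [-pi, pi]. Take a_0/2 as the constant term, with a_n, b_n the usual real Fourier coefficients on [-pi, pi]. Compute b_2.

b_2 = 1/pi ∫_{-pi}^{pi} f(x) sin(2*x) dx.
f is odd and sin(2*x) is odd, so the integrand is even and b_2 = 2/pi ∫_0^{pi} f(x) sin(2*x) dx.
Integrating by parts three times (tabular method), an antiderivative of (x**3 - x) sin(2*x) is -x**3*cos(2*x)/2 + 3*x**2*sin(2*x)/4 + 5*x*cos(2*x)/4 - 5*sin(2*x)/8; evaluating from 0 to pi: ∫_{0}^{pi} (x**3 - x) sin(2*x) dx = (pi*(5 - 2*pi**2)/4) - (0) = pi*(5 - 2*pi**2)/4.
Hence b_2 = (2/pi)·(pi*(5 - 2*pi**2)/4) = 5/2 - pi**2.

5/2 - pi**2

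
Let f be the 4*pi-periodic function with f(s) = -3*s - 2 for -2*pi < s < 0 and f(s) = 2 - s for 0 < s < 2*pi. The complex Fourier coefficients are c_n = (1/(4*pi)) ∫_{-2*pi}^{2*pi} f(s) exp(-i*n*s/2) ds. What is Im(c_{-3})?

4*(1 - pi)/(3*pi)

Since f is real-valued, Im(c_{-3}) = -(1/(4*pi)) ∫_{-2*pi}^{2*pi} f(s) sin(-3*s/2) ds = b_{3}/2.
Split the integral at the breakpoints.
Integrating by parts (boundary term plus one more integral), an antiderivative of (-3*s - 2) sin(-3*s/2) is -2*s*cos(3*s/2) + 4*sin(3*s/2)/3 - 4*cos(3*s/2)/3; evaluating from -2*pi to 0: ∫_{-2*pi}^{0} (-3*s - 2) sin(-3*s/2) ds = (-4/3) - (4/3 - 4*pi) = -8/3 + 4*pi.
Integrating by parts (boundary term plus one more integral), an antiderivative of (2 - s) sin(-3*s/2) is -2*s*cos(3*s/2)/3 + 4*sin(3*s/2)/9 + 4*cos(3*s/2)/3; evaluating from 0 to 2*pi: ∫_{0}^{2*pi} (2 - s) sin(-3*s/2) ds = (-4/3 + 4*pi/3) - (4/3) = -8/3 + 4*pi/3.
So ∫_{-2*pi}^{2*pi} f(s) sin(-3*s/2) ds = -16/3 + 16*pi/3.
Hence Im(c_{-3}) = (-1/(4*pi))·(-16/3 + 16*pi/3) = 4*(1 - pi)/(3*pi).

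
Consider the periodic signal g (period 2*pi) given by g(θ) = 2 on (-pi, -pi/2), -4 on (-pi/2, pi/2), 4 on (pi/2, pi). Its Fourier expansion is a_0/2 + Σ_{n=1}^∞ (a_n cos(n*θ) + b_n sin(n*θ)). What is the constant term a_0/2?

-1/2

a_0 = 1/pi ∫_{-pi}^{pi} g(θ) dθ = 1/pi · (-pi) = -1.
So the constant term a_0/2 = -1/2.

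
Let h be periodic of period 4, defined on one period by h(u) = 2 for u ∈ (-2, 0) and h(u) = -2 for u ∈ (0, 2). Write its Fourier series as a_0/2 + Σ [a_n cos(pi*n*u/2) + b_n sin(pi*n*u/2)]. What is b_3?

b_3 = 1/2 ∫_{-2}^{2} h(u) sin(3*pi*u/2) du.
h is odd and sin(3*pi*u/2) is odd, so the integrand is even and b_3 = ∫_0^{2} h(u) sin(3*pi*u/2) du.
Directly, an antiderivative of (-2) sin(3*pi*u/2) is 4*cos(3*pi*u/2)/(3*pi); evaluating from 0 to 2: ∫_{0}^{2} (-2) sin(3*pi*u/2) du = (-4/(3*pi)) - (4/(3*pi)) = -8/(3*pi).
Hence b_3 = -8/(3*pi).

-8/(3*pi)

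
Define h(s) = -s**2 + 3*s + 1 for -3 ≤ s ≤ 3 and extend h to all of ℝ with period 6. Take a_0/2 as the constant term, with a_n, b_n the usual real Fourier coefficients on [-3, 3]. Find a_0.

-4

a_0 = 1/3 ∫_{-3}^{3} h(s) ds = 1/3 · (-12) = -4.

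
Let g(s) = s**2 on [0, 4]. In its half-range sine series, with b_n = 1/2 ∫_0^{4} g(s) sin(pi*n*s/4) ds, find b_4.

b_4 = 1/2 ∫_0^{4} (s**2) sin(pi*s) ds.
Integrating by parts twice (tabular method), an antiderivative of (s**2) sin(pi*s) is -s**2*cos(pi*s)/pi + 2*s*sin(pi*s)/pi**2 + 2*cos(pi*s)/pi**3; evaluating from 0 to 4: ∫_{0}^{4} (s**2) sin(pi*s) ds = (-16/pi + 2/pi**3) - (2/pi**3) = -16/pi.
Hence b_4 = (1/2)·(-16/pi) = -8/pi.

-8/pi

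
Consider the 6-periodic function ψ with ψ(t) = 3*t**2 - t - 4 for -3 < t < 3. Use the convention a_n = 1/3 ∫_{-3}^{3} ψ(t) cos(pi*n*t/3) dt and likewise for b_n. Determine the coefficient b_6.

b_6 = 1/3 ∫_{-3}^{3} ψ(t) sin(2*pi*t) dt.
Integrating by parts twice (tabular method), an antiderivative of (3*t**2 - t - 4) sin(2*pi*t) is -3*t**2*cos(2*pi*t)/(2*pi) + 3*t*sin(2*pi*t)/(2*pi**2) + t*cos(2*pi*t)/(2*pi) - sin(2*pi*t)/(4*pi**2) + 3*cos(2*pi*t)/(4*pi**3) + 2*cos(2*pi*t)/pi; evaluating from -3 to 3: ∫_{-3}^{3} (3*t**2 - t - 4) sin(2*pi*t) dt = (-10/pi + 3/(4*pi**3)) - (-13/pi + 3/(4*pi**3)) = 3/pi.
Hence b_6 = (1/3)·(3/pi) = 1/pi.

1/pi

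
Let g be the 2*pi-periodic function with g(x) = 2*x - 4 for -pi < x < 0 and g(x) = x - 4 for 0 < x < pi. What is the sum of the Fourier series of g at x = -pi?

x = -pi differs from x = pi by -1 full period(s), and the series is 2*pi-periodic.
At x = pi the one-sided limits are g(pi^-) = -4 + pi and g(pi^+) = -2*pi - 4.
By Dirichlet's theorem the series converges to their average, [(-4 + pi) + (-2*pi - 4)]/2 = -4 - pi/2.

-4 - pi/2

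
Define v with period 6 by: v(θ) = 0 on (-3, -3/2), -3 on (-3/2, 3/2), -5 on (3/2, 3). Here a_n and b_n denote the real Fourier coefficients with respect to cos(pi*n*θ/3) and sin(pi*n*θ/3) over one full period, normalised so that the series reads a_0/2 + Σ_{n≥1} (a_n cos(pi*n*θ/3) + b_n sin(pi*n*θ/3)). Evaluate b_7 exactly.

b_7 = 1/3 ∫_{-3}^{3} v(θ) sin(7*pi*θ/3) dθ.
Split the integral at the breakpoints.
∫_{-3}^{-3/2} (0) sin(7*pi*θ/3) dθ = 0.
Directly, an antiderivative of (-3) sin(7*pi*θ/3) is 9*cos(7*pi*θ/3)/(7*pi); evaluating from -3/2 to 3/2: ∫_{-3/2}^{3/2} (-3) sin(7*pi*θ/3) dθ = (0) - (0) = 0.
Directly, an antiderivative of (-5) sin(7*pi*θ/3) is 15*cos(7*pi*θ/3)/(7*pi); evaluating from 3/2 to 3: ∫_{3/2}^{3} (-5) sin(7*pi*θ/3) dθ = (-15/(7*pi)) - (0) = -15/(7*pi).
Summing the pieces and multiplying by (1/3) gives b_7 = -5/(7*pi).

-5/(7*pi)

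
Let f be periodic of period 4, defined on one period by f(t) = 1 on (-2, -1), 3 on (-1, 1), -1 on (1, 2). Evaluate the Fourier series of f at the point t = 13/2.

t = 13/2 differs from t = -3/2 by 2 full period(s), and the series is 4-periodic.
f is continuous at t = -3/2 with value 1, so the series converges to 1 there.

1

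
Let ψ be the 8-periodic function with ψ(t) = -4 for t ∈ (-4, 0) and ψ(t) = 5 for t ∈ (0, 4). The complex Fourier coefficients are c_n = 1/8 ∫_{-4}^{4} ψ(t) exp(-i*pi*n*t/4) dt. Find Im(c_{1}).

Since ψ is real-valued, Im(c_{1}) = -1/8 ∫_{-4}^{4} ψ(t) sin(pi*t/4) dt = -b_{1}/2.
Split the integral at the breakpoints.
Directly, an antiderivative of (-4) sin(pi*t/4) is 16*cos(pi*t/4)/pi; evaluating from -4 to 0: ∫_{-4}^{0} (-4) sin(pi*t/4) dt = (16/pi) - (-16/pi) = 32/pi.
Directly, an antiderivative of (5) sin(pi*t/4) is -20*cos(pi*t/4)/pi; evaluating from 0 to 4: ∫_{0}^{4} (5) sin(pi*t/4) dt = (20/pi) - (-20/pi) = 40/pi.
So ∫_{-4}^{4} ψ(t) sin(pi*t/4) dt = 72/pi.
Hence Im(c_{1}) = (-1/8)·(72/pi) = -9/pi.

-9/pi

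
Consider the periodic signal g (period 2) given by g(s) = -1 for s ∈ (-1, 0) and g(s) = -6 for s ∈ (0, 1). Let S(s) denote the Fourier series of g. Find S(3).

-7/2

s = 3 differs from s = 1 by 1 full period(s), and the series is 2-periodic.
At s = 1 the one-sided limits are g(1^-) = -6 and g(1^+) = -1.
By Dirichlet's theorem the series converges to their average, [(-6) + (-1)]/2 = -7/2.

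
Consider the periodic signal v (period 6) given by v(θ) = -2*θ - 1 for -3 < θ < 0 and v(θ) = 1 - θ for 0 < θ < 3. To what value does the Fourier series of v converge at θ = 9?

θ = 9 differs from θ = -3 by 2 full period(s), and the series is 6-periodic.
At θ = -3 the one-sided limits are v(-3^-) = -2 and v(-3^+) = 5.
By Dirichlet's theorem the series converges to their average, [(-2) + (5)]/2 = 3/2.

3/2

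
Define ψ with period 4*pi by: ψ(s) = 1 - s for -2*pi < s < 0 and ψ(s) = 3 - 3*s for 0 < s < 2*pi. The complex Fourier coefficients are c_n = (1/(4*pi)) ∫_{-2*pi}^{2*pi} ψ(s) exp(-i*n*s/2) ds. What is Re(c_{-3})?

Since ψ is real-valued, Re(c_{-3}) = (1/(4*pi)) ∫_{-2*pi}^{2*pi} ψ(s) cos(-3*s/2) ds = a_{3}/2.
Split the integral at the breakpoints.
Integrating by parts (boundary term plus one more integral), an antiderivative of (1 - s) cos(-3*s/2) is -2*s*sin(3*s/2)/3 + 2*sin(3*s/2)/3 - 4*cos(3*s/2)/9; evaluating from -2*pi to 0: ∫_{-2*pi}^{0} (1 - s) cos(-3*s/2) ds = (-4/9) - (4/9) = -8/9.
Integrating by parts (boundary term plus one more integral), an antiderivative of (3 - 3*s) cos(-3*s/2) is -2*s*sin(3*s/2) + 2*sin(3*s/2) - 4*cos(3*s/2)/3; evaluating from 0 to 2*pi: ∫_{0}^{2*pi} (3 - 3*s) cos(-3*s/2) ds = (4/3) - (-4/3) = 8/3.
So ∫_{-2*pi}^{2*pi} ψ(s) cos(-3*s/2) ds = 16/9.
Hence Re(c_{-3}) = (1/(4*pi))·(16/9) = 4/(9*pi).

4/(9*pi)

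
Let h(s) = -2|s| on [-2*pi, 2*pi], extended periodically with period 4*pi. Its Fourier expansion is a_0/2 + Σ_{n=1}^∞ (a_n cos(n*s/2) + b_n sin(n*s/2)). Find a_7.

16/(49*pi)

a_7 = (1/(2*pi)) ∫_{-2*pi}^{2*pi} h(s) cos(7*s/2) ds.
h is even and cos(7*s/2) is even, so the integrand is even and a_7 = 1/pi ∫_0^{2*pi} h(s) cos(7*s/2) ds.
Integrating by parts (boundary term plus one more integral), an antiderivative of (-2*s) cos(7*s/2) is -4*s*sin(7*s/2)/7 - 8*cos(7*s/2)/49; evaluating from 0 to 2*pi: ∫_{0}^{2*pi} (-2*s) cos(7*s/2) ds = (8/49) - (-8/49) = 16/49.
Hence a_7 = (1/pi)·(16/49) = 16/(49*pi).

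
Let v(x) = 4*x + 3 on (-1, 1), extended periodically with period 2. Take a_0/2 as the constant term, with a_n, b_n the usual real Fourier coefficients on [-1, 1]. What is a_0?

6

a_0 = ∫_{-1}^{1} v(x) dx = 6.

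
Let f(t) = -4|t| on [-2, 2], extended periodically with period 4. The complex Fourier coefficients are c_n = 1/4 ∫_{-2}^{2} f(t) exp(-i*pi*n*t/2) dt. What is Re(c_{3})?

Since f is real-valued, Re(c_{3}) = 1/4 ∫_{-2}^{2} f(t) cos(3*pi*t/2) dt = a_{3}/2.
f is even and cos(3*pi*t/2) is even, so the integrand is even: ∫_{-2}^{2} f(t) cos(3*pi*t/2) dt = 2∫_0^{2} f(t) cos(3*pi*t/2) dt.
Integrating by parts (boundary term plus one more integral), an antiderivative of (-4*t) cos(3*pi*t/2) is -8*t*sin(3*pi*t/2)/(3*pi) - 16*cos(3*pi*t/2)/(9*pi**2); evaluating from 0 to 2: ∫_{0}^{2} (-4*t) cos(3*pi*t/2) dt = (16/(9*pi**2)) - (-16/(9*pi**2)) = 32/(9*pi**2).
So ∫_{-2}^{2} f(t) cos(3*pi*t/2) dt = 64/(9*pi**2).
Hence Re(c_{3}) = (1/4)·(64/(9*pi**2)) = 16/(9*pi**2).

16/(9*pi**2)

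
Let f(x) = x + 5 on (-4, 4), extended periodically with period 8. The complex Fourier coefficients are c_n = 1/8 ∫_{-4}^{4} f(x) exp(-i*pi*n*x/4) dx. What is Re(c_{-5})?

Since f is real-valued, Re(c_{-5}) = 1/8 ∫_{-4}^{4} f(x) cos(-5*pi*x/4) dx = a_{5}/2.
Integrating by parts (boundary term plus one more integral), an antiderivative of (x + 5) cos(-5*pi*x/4) is 4*x*sin(5*pi*x/4)/(5*pi) + 4*sin(5*pi*x/4)/pi + 16*cos(5*pi*x/4)/(25*pi**2); evaluating from -4 to 4: ∫_{-4}^{4} (x + 5) cos(-5*pi*x/4) dx = (-16/(25*pi**2)) - (-16/(25*pi**2)) = 0.
Hence Re(c_{-5}) = (1/8)·(0) = 0.

0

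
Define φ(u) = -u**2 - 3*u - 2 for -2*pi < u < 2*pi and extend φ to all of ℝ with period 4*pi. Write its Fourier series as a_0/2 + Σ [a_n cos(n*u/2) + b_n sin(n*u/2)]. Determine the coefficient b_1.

b_1 = (1/(2*pi)) ∫_{-2*pi}^{2*pi} φ(u) sin(u/2) du.
Integrating by parts twice (tabular method), an antiderivative of (-u**2 - 3*u - 2) sin(u/2) is 2*u**2*cos(u/2) - 8*u*sin(u/2) + 6*u*cos(u/2) - 12*sin(u/2) - 12*cos(u/2); evaluating from -2*pi to 2*pi: ∫_{-2*pi}^{2*pi} (-u**2 - 3*u - 2) sin(u/2) du = (-8*pi**2 - 12*pi + 12) - (-8*pi**2 + 12 + 12*pi) = -24*pi.
Hence b_1 = (1/(2*pi))·(-24*pi) = -12.

-12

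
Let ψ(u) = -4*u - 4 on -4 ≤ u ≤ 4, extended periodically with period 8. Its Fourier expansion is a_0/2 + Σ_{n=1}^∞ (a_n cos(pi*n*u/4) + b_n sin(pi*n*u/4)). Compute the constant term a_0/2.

-4

a_0 = 1/4 ∫_{-4}^{4} ψ(u) du = 1/4 · (-32) = -8.
So the constant term a_0/2 = -4.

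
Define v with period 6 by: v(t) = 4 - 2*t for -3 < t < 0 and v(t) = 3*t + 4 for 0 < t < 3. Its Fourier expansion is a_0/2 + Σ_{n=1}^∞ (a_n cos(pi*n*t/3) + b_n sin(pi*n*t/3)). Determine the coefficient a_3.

-10/(3*pi**2)

a_3 = 1/3 ∫_{-3}^{3} v(t) cos(pi*t) dt.
Split the integral at the breakpoints.
Integrating by parts (boundary term plus one more integral), an antiderivative of (4 - 2*t) cos(pi*t) is -2*t*sin(pi*t)/pi + 4*sin(pi*t)/pi - 2*cos(pi*t)/pi**2; evaluating from -3 to 0: ∫_{-3}^{0} (4 - 2*t) cos(pi*t) dt = (-2/pi**2) - (2/pi**2) = -4/pi**2.
Integrating by parts (boundary term plus one more integral), an antiderivative of (3*t + 4) cos(pi*t) is 3*t*sin(pi*t)/pi + 4*sin(pi*t)/pi + 3*cos(pi*t)/pi**2; evaluating from 0 to 3: ∫_{0}^{3} (3*t + 4) cos(pi*t) dt = (-3/pi**2) - (3/pi**2) = -6/pi**2.
Summing the pieces and multiplying by (1/3) gives a_3 = -10/(3*pi**2).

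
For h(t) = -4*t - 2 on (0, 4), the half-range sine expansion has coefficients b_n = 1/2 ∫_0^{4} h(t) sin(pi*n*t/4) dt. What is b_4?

b_4 = 1/2 ∫_0^{4} (-4*t - 2) sin(pi*t) dt.
Integrating by parts (boundary term plus one more integral), an antiderivative of (-4*t - 2) sin(pi*t) is 4*t*cos(pi*t)/pi - 4*sin(pi*t)/pi**2 + 2*cos(pi*t)/pi; evaluating from 0 to 4: ∫_{0}^{4} (-4*t - 2) sin(pi*t) dt = (18/pi) - (2/pi) = 16/pi.
Hence b_4 = (1/2)·(16/pi) = 8/pi.

8/pi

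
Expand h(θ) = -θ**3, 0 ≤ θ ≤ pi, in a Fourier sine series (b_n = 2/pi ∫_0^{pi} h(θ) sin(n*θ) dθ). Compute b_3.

4/9 - 2*pi**2/3

b_3 = 2/pi ∫_0^{pi} (-θ**3) sin(3*θ) dθ.
Integrating by parts three times (tabular method), an antiderivative of (-θ**3) sin(3*θ) is θ**3*cos(3*θ)/3 - θ**2*sin(3*θ)/3 - 2*θ*cos(3*θ)/9 + 2*sin(3*θ)/27; evaluating from 0 to pi: ∫_{0}^{pi} (-θ**3) sin(3*θ) dθ = (pi*(2 - 3*pi**2)/9) - (0) = pi*(2 - 3*pi**2)/9.
Hence b_3 = (2/pi)·(pi*(2 - 3*pi**2)/9) = 4/9 - 2*pi**2/3.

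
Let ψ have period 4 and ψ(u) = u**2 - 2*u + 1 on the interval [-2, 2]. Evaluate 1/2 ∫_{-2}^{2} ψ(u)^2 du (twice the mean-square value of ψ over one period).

1/2 ∫_{-2}^{2} ψ(u)^2 du = 1/2 · (244/5) = 122/5.

122/5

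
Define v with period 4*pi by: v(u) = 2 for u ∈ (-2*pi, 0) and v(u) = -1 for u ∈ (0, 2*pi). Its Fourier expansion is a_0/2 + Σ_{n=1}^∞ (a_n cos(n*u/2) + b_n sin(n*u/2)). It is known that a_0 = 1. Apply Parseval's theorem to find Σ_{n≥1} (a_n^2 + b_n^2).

Parseval: a_0^2/2 + Σ_{n≥1} (a_n^2+b_n^2) = (1/(2*pi)) ∫_{-2*pi}^{2*pi} v(u)^2 du = 5.
Subtract a_0^2/2 = 1/2: Σ (a_n^2+b_n^2) = 9/2.

9/2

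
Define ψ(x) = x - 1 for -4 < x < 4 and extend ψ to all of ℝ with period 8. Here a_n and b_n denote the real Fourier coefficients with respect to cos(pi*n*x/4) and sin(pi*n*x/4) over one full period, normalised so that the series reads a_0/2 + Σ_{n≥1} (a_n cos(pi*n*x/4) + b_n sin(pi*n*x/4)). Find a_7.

a_7 = 1/4 ∫_{-4}^{4} ψ(x) cos(7*pi*x/4) dx.
Integrating by parts (boundary term plus one more integral), an antiderivative of (x - 1) cos(7*pi*x/4) is 4*x*sin(7*pi*x/4)/(7*pi) - 4*sin(7*pi*x/4)/(7*pi) + 16*cos(7*pi*x/4)/(49*pi**2); evaluating from -4 to 4: ∫_{-4}^{4} (x - 1) cos(7*pi*x/4) dx = (-16/(49*pi**2)) - (-16/(49*pi**2)) = 0.
Hence a_7 = (1/4)·(0) = 0.

0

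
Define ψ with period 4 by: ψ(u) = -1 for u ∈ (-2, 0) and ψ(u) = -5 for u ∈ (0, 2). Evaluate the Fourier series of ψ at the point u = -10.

u = -10 differs from u = -2 by -2 full period(s), and the series is 4-periodic.
At u = -2 the one-sided limits are ψ(-2^-) = -5 and ψ(-2^+) = -1.
By Dirichlet's theorem the series converges to their average, [(-5) + (-1)]/2 = -3.

-3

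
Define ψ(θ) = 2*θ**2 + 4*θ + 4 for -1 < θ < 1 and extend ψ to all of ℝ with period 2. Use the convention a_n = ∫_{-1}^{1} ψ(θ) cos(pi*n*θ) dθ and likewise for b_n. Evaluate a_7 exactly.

a_7 = ∫_{-1}^{1} ψ(θ) cos(7*pi*θ) dθ.
Integrating by parts twice (tabular method), an antiderivative of (2*θ**2 + 4*θ + 4) cos(7*pi*θ) is 2*θ**2*sin(7*pi*θ)/(7*pi) + 4*θ*sin(7*pi*θ)/(7*pi) + 4*θ*cos(7*pi*θ)/(49*pi**2) - 4*sin(7*pi*θ)/(343*pi**3) + 4*sin(7*pi*θ)/(7*pi) + 4*cos(7*pi*θ)/(49*pi**2); evaluating from -1 to 1: ∫_{-1}^{1} (2*θ**2 + 4*θ + 4) cos(7*pi*θ) dθ = (-8/(49*pi**2)) - (0) = -8/(49*pi**2).
Hence a_7 = -8/(49*pi**2).

-8/(49*pi**2)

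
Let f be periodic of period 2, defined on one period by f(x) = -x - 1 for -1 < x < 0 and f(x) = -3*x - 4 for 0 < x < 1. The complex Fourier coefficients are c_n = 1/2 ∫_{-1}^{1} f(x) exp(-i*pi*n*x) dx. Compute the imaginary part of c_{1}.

Since f is real-valued, Im(c_{1}) = -1/2 ∫_{-1}^{1} f(x) sin(pi*x) dx = -b_{1}/2.
Split the integral at the breakpoints.
Integrating by parts (boundary term plus one more integral), an antiderivative of (-x - 1) sin(pi*x) is x*cos(pi*x)/pi - sin(pi*x)/pi**2 + cos(pi*x)/pi; evaluating from -1 to 0: ∫_{-1}^{0} (-x - 1) sin(pi*x) dx = (1/pi) - (0) = 1/pi.
Integrating by parts (boundary term plus one more integral), an antiderivative of (-3*x - 4) sin(pi*x) is 3*x*cos(pi*x)/pi - 3*sin(pi*x)/pi**2 + 4*cos(pi*x)/pi; evaluating from 0 to 1: ∫_{0}^{1} (-3*x - 4) sin(pi*x) dx = (-7/pi) - (4/pi) = -11/pi.
So ∫_{-1}^{1} f(x) sin(pi*x) dx = -10/pi.
Hence Im(c_{1}) = (-1/2)·(-10/pi) = 5/pi.

5/pi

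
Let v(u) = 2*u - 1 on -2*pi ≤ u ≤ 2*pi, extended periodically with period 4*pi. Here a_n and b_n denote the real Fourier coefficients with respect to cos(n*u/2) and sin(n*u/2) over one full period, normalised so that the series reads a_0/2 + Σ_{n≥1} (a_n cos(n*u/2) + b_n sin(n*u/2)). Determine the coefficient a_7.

0

a_7 = (1/(2*pi)) ∫_{-2*pi}^{2*pi} v(u) cos(7*u/2) du.
Integrating by parts (boundary term plus one more integral), an antiderivative of (2*u - 1) cos(7*u/2) is 4*u*sin(7*u/2)/7 - 2*sin(7*u/2)/7 + 8*cos(7*u/2)/49; evaluating from -2*pi to 2*pi: ∫_{-2*pi}^{2*pi} (2*u - 1) cos(7*u/2) du = (-8/49) - (-8/49) = 0.
Hence a_7 = (1/(2*pi))·(0) = 0.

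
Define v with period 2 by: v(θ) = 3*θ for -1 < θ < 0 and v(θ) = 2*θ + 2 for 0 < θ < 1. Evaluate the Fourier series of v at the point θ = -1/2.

v is continuous at θ = -1/2 with value -3/2, so the series converges to -3/2 there.

-3/2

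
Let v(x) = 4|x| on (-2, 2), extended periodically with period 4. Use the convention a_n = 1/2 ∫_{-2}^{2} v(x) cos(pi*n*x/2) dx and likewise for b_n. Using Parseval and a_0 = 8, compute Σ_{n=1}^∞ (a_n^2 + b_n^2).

32/3

Parseval: a_0^2/2 + Σ_{n≥1} (a_n^2+b_n^2) = 1/2 ∫_{-2}^{2} v(x)^2 dx = 128/3.
Subtract a_0^2/2 = 32: Σ (a_n^2+b_n^2) = 32/3.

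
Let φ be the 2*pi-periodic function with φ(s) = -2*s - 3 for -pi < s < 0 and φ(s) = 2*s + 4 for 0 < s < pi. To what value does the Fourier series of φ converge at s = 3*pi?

1/2 + 2*pi

s = 3*pi differs from s = pi by 1 full period(s), and the series is 2*pi-periodic.
At s = pi the one-sided limits are φ(pi^-) = 4 + 2*pi and φ(pi^+) = -3 + 2*pi.
By Dirichlet's theorem the series converges to their average, [(4 + 2*pi) + (-3 + 2*pi)]/2 = 1/2 + 2*pi.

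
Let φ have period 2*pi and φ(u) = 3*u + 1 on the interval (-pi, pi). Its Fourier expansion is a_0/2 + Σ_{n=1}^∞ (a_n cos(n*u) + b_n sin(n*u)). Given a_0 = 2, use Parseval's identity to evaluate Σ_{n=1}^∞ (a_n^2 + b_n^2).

Parseval: a_0^2/2 + Σ_{n≥1} (a_n^2+b_n^2) = 1/pi ∫_{-pi}^{pi} φ(u)^2 du = 2 + 6*pi**2.
Subtract a_0^2/2 = 2: Σ (a_n^2+b_n^2) = 6*pi**2.

6*pi**2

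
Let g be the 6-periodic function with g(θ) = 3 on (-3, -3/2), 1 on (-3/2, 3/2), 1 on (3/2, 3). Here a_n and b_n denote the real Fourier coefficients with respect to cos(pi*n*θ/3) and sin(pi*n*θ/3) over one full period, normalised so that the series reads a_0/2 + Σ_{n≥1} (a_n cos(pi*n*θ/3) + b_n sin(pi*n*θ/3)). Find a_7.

a_7 = 1/3 ∫_{-3}^{3} g(θ) cos(7*pi*θ/3) dθ.
Split the integral at the breakpoints.
Directly, an antiderivative of (3) cos(7*pi*θ/3) is 9*sin(7*pi*θ/3)/(7*pi); evaluating from -3 to -3/2: ∫_{-3}^{-3/2} (3) cos(7*pi*θ/3) dθ = (9/(7*pi)) - (0) = 9/(7*pi).
Directly, an antiderivative of (1) cos(7*pi*θ/3) is 3*sin(7*pi*θ/3)/(7*pi); evaluating from -3/2 to 3/2: ∫_{-3/2}^{3/2} (1) cos(7*pi*θ/3) dθ = (-3/(7*pi)) - (3/(7*pi)) = -6/(7*pi).
Directly, an antiderivative of (1) cos(7*pi*θ/3) is 3*sin(7*pi*θ/3)/(7*pi); evaluating from 3/2 to 3: ∫_{3/2}^{3} (1) cos(7*pi*θ/3) dθ = (0) - (-3/(7*pi)) = 3/(7*pi).
Summing the pieces and multiplying by (1/3) gives a_7 = 2/(7*pi).

2/(7*pi)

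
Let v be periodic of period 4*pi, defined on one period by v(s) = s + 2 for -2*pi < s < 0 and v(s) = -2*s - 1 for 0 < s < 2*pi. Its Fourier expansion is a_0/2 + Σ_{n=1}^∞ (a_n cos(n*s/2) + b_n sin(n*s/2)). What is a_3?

4/(3*pi)

a_3 = (1/(2*pi)) ∫_{-2*pi}^{2*pi} v(s) cos(3*s/2) ds.
Split the integral at the breakpoints.
Integrating by parts (boundary term plus one more integral), an antiderivative of (s + 2) cos(3*s/2) is 2*s*sin(3*s/2)/3 + 4*sin(3*s/2)/3 + 4*cos(3*s/2)/9; evaluating from -2*pi to 0: ∫_{-2*pi}^{0} (s + 2) cos(3*s/2) ds = (4/9) - (-4/9) = 8/9.
Integrating by parts (boundary term plus one more integral), an antiderivative of (-2*s - 1) cos(3*s/2) is -4*s*sin(3*s/2)/3 - 2*sin(3*s/2)/3 - 8*cos(3*s/2)/9; evaluating from 0 to 2*pi: ∫_{0}^{2*pi} (-2*s - 1) cos(3*s/2) ds = (8/9) - (-8/9) = 16/9.
Summing the pieces and multiplying by (1/(2*pi)) gives a_3 = 4/(3*pi).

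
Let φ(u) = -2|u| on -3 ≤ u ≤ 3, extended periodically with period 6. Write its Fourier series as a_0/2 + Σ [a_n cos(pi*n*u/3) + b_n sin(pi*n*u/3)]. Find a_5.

a_5 = 1/3 ∫_{-3}^{3} φ(u) cos(5*pi*u/3) du.
φ is even and cos(5*pi*u/3) is even, so the integrand is even and a_5 = 2/3 ∫_0^{3} φ(u) cos(5*pi*u/3) du.
Integrating by parts (boundary term plus one more integral), an antiderivative of (-2*u) cos(5*pi*u/3) is -6*u*sin(5*pi*u/3)/(5*pi) - 18*cos(5*pi*u/3)/(25*pi**2); evaluating from 0 to 3: ∫_{0}^{3} (-2*u) cos(5*pi*u/3) du = (18/(25*pi**2)) - (-18/(25*pi**2)) = 36/(25*pi**2).
Hence a_5 = (2/3)·(36/(25*pi**2)) = 24/(25*pi**2).

24/(25*pi**2)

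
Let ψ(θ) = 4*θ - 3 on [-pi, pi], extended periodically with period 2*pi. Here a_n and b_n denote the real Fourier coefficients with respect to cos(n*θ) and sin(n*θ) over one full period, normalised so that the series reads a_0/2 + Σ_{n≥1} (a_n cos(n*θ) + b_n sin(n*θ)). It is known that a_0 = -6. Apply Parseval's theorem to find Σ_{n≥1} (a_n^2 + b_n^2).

32*pi**2/3

Parseval: a_0^2/2 + Σ_{n≥1} (a_n^2+b_n^2) = 1/pi ∫_{-pi}^{pi} ψ(θ)^2 dθ = 18 + 32*pi**2/3.
Subtract a_0^2/2 = 18: Σ (a_n^2+b_n^2) = 32*pi**2/3.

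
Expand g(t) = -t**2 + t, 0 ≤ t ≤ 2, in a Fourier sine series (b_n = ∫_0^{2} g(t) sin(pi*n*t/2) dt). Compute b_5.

b_5 = ∫_0^{2} (-t**2 + t) sin(5*pi*t/2) dt.
Integrating by parts twice (tabular method), an antiderivative of (-t**2 + t) sin(5*pi*t/2) is 2*t**2*cos(5*pi*t/2)/(5*pi) - 8*t*sin(5*pi*t/2)/(25*pi**2) - 2*t*cos(5*pi*t/2)/(5*pi) + 4*sin(5*pi*t/2)/(25*pi**2) - 16*cos(5*pi*t/2)/(125*pi**3); evaluating from 0 to 2: ∫_{0}^{2} (-t**2 + t) sin(5*pi*t/2) dt = (4*(4 - 25*pi**2)/(125*pi**3)) - (-16/(125*pi**3)) = 4*(8 - 25*pi**2)/(125*pi**3).
Hence b_5 = 4*(8 - 25*pi**2)/(125*pi**3).

4*(8 - 25*pi**2)/(125*pi**3)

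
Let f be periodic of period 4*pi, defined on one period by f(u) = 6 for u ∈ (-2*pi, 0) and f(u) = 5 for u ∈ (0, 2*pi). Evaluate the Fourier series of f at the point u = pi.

f is continuous at u = pi with value 5, so the series converges to 5 there.

5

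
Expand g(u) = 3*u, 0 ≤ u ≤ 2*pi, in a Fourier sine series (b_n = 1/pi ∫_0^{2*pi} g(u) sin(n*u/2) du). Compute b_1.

12

b_1 = 1/pi ∫_0^{2*pi} (3*u) sin(u/2) du.
Integrating by parts (boundary term plus one more integral), an antiderivative of (3*u) sin(u/2) is -6*u*cos(u/2) + 12*sin(u/2); evaluating from 0 to 2*pi: ∫_{0}^{2*pi} (3*u) sin(u/2) du = (12*pi) - (0) = 12*pi.
Hence b_1 = (1/pi)·(12*pi) = 12.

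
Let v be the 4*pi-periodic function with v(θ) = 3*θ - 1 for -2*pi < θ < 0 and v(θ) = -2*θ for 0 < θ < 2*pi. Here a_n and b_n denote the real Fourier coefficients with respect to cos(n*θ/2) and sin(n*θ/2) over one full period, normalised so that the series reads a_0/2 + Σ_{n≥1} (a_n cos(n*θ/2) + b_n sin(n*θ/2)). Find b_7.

b_7 = (1/(2*pi)) ∫_{-2*pi}^{2*pi} v(θ) sin(7*θ/2) dθ.
Split the integral at the breakpoints.
Integrating by parts (boundary term plus one more integral), an antiderivative of (3*θ - 1) sin(7*θ/2) is -6*θ*cos(7*θ/2)/7 + 12*sin(7*θ/2)/49 + 2*cos(7*θ/2)/7; evaluating from -2*pi to 0: ∫_{-2*pi}^{0} (3*θ - 1) sin(7*θ/2) dθ = (2/7) - (-12*pi/7 - 2/7) = 4/7 + 12*pi/7.
Integrating by parts (boundary term plus one more integral), an antiderivative of (-2*θ) sin(7*θ/2) is 4*θ*cos(7*θ/2)/7 - 8*sin(7*θ/2)/49; evaluating from 0 to 2*pi: ∫_{0}^{2*pi} (-2*θ) sin(7*θ/2) dθ = (-8*pi/7) - (0) = -8*pi/7.
Summing the pieces and multiplying by (1/(2*pi)) gives b_7 = 2*(1 + pi)/(7*pi).

2*(1 + pi)/(7*pi)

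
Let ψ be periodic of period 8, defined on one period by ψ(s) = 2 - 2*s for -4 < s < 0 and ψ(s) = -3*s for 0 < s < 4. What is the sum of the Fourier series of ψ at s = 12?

-1

s = 12 differs from s = -4 by 2 full period(s), and the series is 8-periodic.
At s = -4 the one-sided limits are ψ(-4^-) = -12 and ψ(-4^+) = 10.
By Dirichlet's theorem the series converges to their average, [(-12) + (10)]/2 = -1.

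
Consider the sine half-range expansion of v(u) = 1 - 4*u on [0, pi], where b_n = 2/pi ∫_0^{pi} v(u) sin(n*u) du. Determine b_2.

b_2 = 2/pi ∫_0^{pi} (1 - 4*u) sin(2*u) du.
Integrating by parts (boundary term plus one more integral), an antiderivative of (1 - 4*u) sin(2*u) is 2*u*cos(2*u) - sin(2*u) - cos(2*u)/2; evaluating from 0 to pi: ∫_{0}^{pi} (1 - 4*u) sin(2*u) du = (-1/2 + 2*pi) - (-1/2) = 2*pi.
Hence b_2 = (2/pi)·(2*pi) = 4.

4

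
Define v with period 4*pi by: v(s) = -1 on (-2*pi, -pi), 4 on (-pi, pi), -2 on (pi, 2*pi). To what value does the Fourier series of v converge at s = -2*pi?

At s = -2*pi the one-sided limits are v(-2*pi^-) = -2 and v(-2*pi^+) = -1.
By Dirichlet's theorem the series converges to their average, [(-2) + (-1)]/2 = -3/2.

-3/2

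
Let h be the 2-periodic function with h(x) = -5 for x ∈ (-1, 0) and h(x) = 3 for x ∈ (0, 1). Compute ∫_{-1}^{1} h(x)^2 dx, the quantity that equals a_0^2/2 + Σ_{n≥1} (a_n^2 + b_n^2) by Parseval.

34

∫_{-1}^{1} h(x)^2 dx = 34.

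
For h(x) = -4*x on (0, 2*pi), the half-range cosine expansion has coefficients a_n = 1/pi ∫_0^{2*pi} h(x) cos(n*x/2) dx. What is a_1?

a_1 = 1/pi ∫_0^{2*pi} (-4*x) cos(x/2) dx.
Integrating by parts (boundary term plus one more integral), an antiderivative of (-4*x) cos(x/2) is -8*x*sin(x/2) - 16*cos(x/2); evaluating from 0 to 2*pi: ∫_{0}^{2*pi} (-4*x) cos(x/2) dx = (16) - (-16) = 32.
Hence a_1 = (1/pi)·(32) = 32/pi.

32/pi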